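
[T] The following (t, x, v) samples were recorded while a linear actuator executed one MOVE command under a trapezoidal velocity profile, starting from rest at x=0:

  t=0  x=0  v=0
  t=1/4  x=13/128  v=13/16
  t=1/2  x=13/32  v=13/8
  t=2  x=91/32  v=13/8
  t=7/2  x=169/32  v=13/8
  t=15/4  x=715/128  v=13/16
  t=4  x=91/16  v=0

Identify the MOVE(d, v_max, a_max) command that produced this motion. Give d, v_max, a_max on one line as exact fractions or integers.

final state: t=4, x=91/16, v=0 → d = 91/16
a_max = (13/16−0)/(1/4−0) = 13/4
max v = 13/8 over t∈[1/2,7/2] → v_max = 13/8
check: 13/8·(1/2+3) = 91/16 ✓

d=91/16 v_max=13/8 a_max=13/4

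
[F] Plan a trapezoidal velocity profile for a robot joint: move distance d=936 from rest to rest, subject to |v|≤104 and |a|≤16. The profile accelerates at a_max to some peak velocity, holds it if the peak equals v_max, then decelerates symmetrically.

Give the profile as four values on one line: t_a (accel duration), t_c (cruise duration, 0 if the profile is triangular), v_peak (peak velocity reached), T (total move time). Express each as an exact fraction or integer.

v_max²/a_max = 104²/16 = 676
936 ≥ 676 → trapezoidal
t_a = 104/16 = 13/2; v_peak = 104
d_cruise = 936 − 676 = 260; t_c = 260/104 = 5/2
T = 2·13/2 + 5/2 = 31/2

t_a=13/2 t_c=5/2 v_peak=104 T=31/2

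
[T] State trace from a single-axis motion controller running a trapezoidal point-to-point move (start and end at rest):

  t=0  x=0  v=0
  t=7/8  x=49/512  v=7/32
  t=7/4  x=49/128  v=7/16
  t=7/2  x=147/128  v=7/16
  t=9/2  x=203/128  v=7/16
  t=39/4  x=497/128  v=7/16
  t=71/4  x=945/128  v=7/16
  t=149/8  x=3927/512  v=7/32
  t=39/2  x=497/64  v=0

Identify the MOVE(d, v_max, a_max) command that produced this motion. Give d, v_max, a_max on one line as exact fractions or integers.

d=497/64 v_max=7/16 a_max=1/4

final state: t=39/2, x=497/64, v=0 → d = 497/64
a_max = (7/32−0)/(7/8−0) = 1/4
max v = 7/16 over t∈[7/4,71/4] → v_max = 7/16
check: 7/16·(7/4+16) = 497/64 ✓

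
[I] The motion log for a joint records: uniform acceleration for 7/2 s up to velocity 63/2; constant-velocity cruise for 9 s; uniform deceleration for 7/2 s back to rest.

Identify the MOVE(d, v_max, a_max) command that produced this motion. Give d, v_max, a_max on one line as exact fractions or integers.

d=1575/4 v_max=63/2 a_max=9

a_max = (63/2)/(7/2) = 9
d_a = ½·63/2·7/2 = 441/8; d_c = 63/2·9 = 567/2
d = 2·441/8 + 567/2 = 1575/4
t_c = 9 > 0 so v_max = 63/2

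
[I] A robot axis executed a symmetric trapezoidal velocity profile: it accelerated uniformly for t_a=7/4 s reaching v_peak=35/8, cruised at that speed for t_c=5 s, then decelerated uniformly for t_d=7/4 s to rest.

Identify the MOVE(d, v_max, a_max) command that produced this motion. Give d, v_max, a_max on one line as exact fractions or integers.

a_max = (35/8)/(7/4) = 5/2
d_a = ½·35/8·7/4 = 245/64; d_c = 35/8·5 = 175/8
d = 2·245/64 + 175/8 = 945/32
t_c = 5 > 0 so v_max = 35/8

d=945/32 v_max=35/8 a_max=5/2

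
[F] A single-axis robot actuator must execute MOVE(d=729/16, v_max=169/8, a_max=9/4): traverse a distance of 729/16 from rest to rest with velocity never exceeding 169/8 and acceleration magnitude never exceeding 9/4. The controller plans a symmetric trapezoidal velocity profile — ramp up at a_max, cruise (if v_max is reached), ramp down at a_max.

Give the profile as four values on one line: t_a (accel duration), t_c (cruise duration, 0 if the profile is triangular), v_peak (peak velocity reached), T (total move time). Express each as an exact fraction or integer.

t_a=9/2 t_c=0 v_peak=81/8 T=9

vₘ²/aₘ = (169/8)²/(9/4) = 28561/144
729/16 < 28561/144 ⇒ no cruise
v_peak = √(729/16·9/4) = √(6561/64) = 81/8
t_a = (81/8)/(9/4) = 9/2; t_c = 0
T = 2·9/2 = 9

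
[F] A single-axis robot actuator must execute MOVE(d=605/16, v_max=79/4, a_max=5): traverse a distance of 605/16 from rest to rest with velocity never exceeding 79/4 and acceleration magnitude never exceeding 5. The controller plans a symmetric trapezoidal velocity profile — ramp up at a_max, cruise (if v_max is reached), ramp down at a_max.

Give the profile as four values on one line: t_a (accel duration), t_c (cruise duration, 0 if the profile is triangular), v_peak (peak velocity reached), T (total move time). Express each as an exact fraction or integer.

vₘ²/aₘ = (79/4)²/5 = 6241/80
605/16 < 6241/80 ⇒ no cruise
v_peak = √(605/16·5) = √(3025/16) = 55/4
t_a = (55/4)/5 = 11/4; t_c = 0
T = 2·11/4 = 11/2

t_a=11/4 t_c=0 v_peak=55/4 T=11/2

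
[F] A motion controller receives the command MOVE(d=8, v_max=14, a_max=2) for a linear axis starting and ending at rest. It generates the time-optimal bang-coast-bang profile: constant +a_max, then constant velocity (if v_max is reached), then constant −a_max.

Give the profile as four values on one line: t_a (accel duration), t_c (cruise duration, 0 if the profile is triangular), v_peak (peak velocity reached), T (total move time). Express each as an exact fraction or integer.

t_a=2 t_c=0 v_peak=4 T=4

v_max²/a_max = 14²/2 = 98
8 < 98 → triangular
v_peak = √(8·2) = √16 = 4
t_a = 4/2 = 2; t_c = 0
T = 2·2 = 4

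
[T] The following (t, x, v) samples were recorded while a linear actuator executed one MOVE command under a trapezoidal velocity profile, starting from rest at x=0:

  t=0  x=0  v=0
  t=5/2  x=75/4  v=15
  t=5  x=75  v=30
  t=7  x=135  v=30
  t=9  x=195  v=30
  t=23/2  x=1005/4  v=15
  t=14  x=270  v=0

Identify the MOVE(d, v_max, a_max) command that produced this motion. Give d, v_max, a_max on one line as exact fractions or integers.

final state: t=14, x=270, v=0 → d = 270
a_max = (15−0)/(5/2−0) = 6
max v = 30 over t∈[5,9] → v_max = 30
check: 30·(5+4) = 270 ✓

d=270 v_max=30 a_max=6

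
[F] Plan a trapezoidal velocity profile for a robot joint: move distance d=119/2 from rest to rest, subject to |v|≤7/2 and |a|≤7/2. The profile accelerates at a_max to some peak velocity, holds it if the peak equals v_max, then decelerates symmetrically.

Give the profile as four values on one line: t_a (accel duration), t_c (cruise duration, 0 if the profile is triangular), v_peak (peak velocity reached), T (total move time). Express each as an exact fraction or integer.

t_a=1 t_c=16 v_peak=7/2 T=18

(v_max)²/a_max = (7/2)²/(7/2) = 7/2
119/2 ≥ 7/2 ⇒ cruise phase
t_a = (7/2)/(7/2) = 1; v_peak = 7/2
d_cruise = 119/2 − 7/2 = 56; t_c = 56/(7/2) = 16
T = 2·1 + 16 = 18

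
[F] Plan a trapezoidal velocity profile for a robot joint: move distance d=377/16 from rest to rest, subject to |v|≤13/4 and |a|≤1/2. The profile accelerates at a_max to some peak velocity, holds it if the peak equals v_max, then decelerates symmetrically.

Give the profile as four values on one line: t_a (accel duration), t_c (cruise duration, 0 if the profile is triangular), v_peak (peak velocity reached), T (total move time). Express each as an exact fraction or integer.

(v_max)²/a_max = (13/4)²/(1/2) = 169/8
377/16 ≥ 169/8 → trapezoidal
t_a = (13/4)/(1/2) = 13/2; v_peak = 13/4
d_cruise = 377/16 − 169/8 = 39/16; t_c = (39/16)/(13/4) = 3/4
T = 2·13/2 + 3/4 = 55/4

t_a=13/2 t_c=3/4 v_peak=13/4 T=55/4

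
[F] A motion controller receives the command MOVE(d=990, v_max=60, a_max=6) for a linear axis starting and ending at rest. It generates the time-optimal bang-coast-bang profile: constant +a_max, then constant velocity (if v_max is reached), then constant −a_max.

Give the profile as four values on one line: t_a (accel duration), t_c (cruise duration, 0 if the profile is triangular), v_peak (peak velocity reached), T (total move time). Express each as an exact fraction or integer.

t_a=10 t_c=13/2 v_peak=60 T=53/2

v_max²/a_max = 60²/6 = 600
990 ≥ 600 → trapezoidal
t_a = 60/6 = 10; v_peak = 60
d_cruise = 990 − 600 = 390; t_c = 390/60 = 13/2
T = 2·10 + 13/2 = 53/2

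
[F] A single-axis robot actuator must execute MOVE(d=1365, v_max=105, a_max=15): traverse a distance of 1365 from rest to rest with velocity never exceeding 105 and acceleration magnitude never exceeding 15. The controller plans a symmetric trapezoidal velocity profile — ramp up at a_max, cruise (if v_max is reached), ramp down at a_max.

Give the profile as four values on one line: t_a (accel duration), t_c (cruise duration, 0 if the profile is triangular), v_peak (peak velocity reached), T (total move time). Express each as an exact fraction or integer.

t_a=7 t_c=6 v_peak=105 T=20

v_max²/a_max = 105²/15 = 735
1365 ≥ 735 so v_max reached
t_a = 105/15 = 7; v_peak = 105
d_cruise = 1365 − 735 = 630; t_c = 630/105 = 6
T = 2·7 + 6 = 20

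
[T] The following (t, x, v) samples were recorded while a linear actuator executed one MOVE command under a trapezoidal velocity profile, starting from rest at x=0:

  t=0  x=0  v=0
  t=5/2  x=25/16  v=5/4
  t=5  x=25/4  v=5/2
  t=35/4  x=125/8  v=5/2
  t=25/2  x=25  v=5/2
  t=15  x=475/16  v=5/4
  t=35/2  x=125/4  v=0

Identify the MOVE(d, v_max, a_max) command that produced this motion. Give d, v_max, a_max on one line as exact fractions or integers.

d=125/4 v_max=5/2 a_max=1/2

final state: t=35/2, x=125/4, v=0 → d = 125/4
a_max = (5/4−0)/(5/2−0) = 1/2
max v = 5/2 over t∈[5,25/2] → v_max = 5/2
check: 5/2·(5+15/2) = 125/4 ✓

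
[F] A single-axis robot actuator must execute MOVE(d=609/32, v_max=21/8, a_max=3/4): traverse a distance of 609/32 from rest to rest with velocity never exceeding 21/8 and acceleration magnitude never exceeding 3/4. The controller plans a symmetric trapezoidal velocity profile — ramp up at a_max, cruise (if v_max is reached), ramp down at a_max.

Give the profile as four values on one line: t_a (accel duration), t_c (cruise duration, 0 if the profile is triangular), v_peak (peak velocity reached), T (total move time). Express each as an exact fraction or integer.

vₘ²/aₘ = (21/8)²/(3/4) = 147/16
609/32 ≥ 147/16 → trapezoidal
t_a = (21/8)/(3/4) = 7/2; v_peak = 21/8
d_cruise = 609/32 − 147/16 = 315/32; t_c = (315/32)/(21/8) = 15/4
T = 2·7/2 + 15/4 = 43/4

t_a=7/2 t_c=15/4 v_peak=21/8 T=43/4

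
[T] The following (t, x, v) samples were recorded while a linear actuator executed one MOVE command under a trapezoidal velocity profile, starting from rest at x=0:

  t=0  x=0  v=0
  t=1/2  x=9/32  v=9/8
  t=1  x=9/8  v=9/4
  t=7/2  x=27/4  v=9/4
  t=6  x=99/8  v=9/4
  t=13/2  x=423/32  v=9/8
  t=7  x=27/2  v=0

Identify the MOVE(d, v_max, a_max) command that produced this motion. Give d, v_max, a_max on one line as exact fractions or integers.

final state: t=7, x=27/2, v=0 → d = 27/2
a_max = (9/8−0)/(1/2−0) = 9/4
max v = 9/4 over t∈[1,6] → v_max = 9/4
check: 9/4·(1+5) = 27/2 ✓

d=27/2 v_max=9/4 a_max=9/4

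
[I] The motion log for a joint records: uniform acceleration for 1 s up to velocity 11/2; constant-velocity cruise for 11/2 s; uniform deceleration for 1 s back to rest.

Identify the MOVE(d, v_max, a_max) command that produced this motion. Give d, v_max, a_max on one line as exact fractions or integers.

a_max = (11/2)/1 = 11/2
d_a = ½·11/2·1 = 11/4; d_c = 11/2·11/2 = 121/4
d = 2·11/4 + 121/4 = 143/4
t_c = 11/2 > 0 so v_max = 11/2

d=143/4 v_max=11/2 a_max=11/2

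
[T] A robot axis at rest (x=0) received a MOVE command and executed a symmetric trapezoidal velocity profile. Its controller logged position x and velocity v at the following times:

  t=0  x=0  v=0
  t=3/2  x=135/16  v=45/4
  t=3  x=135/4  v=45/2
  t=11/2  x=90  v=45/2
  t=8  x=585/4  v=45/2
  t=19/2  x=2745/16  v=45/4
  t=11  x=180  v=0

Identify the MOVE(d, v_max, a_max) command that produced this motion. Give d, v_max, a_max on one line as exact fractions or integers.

final state: t=11, x=180, v=0 → d = 180
a_max = (45/4−0)/(3/2−0) = 15/2
max v = 45/2 over t∈[3,8] → v_max = 45/2
check: 45/2·(3+5) = 180 ✓

d=180 v_max=45/2 a_max=15/2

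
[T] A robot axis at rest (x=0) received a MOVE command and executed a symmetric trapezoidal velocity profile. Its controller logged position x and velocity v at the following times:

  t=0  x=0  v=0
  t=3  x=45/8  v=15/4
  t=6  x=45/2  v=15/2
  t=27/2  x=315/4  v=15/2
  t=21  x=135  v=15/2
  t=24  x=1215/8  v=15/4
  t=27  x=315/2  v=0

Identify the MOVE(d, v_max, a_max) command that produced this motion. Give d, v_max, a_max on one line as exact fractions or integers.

final state: t=27, x=315/2, v=0 → d = 315/2
a_max = (15/4−0)/(3−0) = 5/4
max v = 15/2 over t∈[6,21] → v_max = 15/2
check: 15/2·(6+15) = 315/2 ✓

d=315/2 v_max=15/2 a_max=5/4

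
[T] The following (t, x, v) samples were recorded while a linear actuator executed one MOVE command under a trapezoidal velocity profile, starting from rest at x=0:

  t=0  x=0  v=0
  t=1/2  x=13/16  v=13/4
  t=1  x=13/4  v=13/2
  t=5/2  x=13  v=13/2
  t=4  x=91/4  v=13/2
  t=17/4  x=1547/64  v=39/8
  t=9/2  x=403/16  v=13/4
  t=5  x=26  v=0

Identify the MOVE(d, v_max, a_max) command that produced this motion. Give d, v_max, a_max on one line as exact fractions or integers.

final state: t=5, x=26, v=0 → d = 26
a_max = (13/4−0)/(1/2−0) = 13/2
max v = 13/2 over t∈[1,4] → v_max = 13/2
check: 13/2·(1+3) = 26 ✓

d=26 v_max=13/2 a_max=13/2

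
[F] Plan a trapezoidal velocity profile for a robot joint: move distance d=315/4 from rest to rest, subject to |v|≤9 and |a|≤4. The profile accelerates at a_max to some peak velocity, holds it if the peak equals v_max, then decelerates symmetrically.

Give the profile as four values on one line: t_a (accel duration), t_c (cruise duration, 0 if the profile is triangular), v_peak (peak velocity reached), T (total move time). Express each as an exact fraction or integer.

v_max²/a_max = 9²/4 = 81/4
315/4 ≥ 81/4 so v_max reached
t_a = 9/4; v_peak = 9
d_cruise = 315/4 − 81/4 = 117/2; t_c = (117/2)/9 = 13/2
T = 2·9/4 + 13/2 = 11

t_a=9/4 t_c=13/2 v_peak=9 T=11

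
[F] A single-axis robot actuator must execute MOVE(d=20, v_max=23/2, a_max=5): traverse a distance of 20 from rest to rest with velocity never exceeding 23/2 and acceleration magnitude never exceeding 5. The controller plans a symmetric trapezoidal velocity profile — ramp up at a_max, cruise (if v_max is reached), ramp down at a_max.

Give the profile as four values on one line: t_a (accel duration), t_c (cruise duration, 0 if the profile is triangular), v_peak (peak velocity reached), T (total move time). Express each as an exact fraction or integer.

(v_max)²/a_max = (23/2)²/5 = 529/20
20 < 529/20 so t_c = 0
v_peak = √(20·5) = √100 = 10
t_a = 10/5 = 2; t_c = 0
T = 2·2 = 4

t_a=2 t_c=0 v_peak=10 T=4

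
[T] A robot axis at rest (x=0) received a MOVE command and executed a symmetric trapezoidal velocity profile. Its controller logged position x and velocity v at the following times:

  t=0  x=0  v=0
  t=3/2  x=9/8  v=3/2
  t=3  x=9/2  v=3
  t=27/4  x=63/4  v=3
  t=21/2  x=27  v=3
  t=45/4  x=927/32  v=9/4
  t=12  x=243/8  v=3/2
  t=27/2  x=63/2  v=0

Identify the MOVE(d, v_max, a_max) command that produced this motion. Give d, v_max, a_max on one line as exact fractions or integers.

d=63/2 v_max=3 a_max=1

final state: t=27/2, x=63/2, v=0 → d = 63/2
a_max = (3/2−0)/(3/2−0) = 1
max v = 3 over t∈[3,21/2] → v_max = 3
check: 3·(3+15/2) = 63/2 ✓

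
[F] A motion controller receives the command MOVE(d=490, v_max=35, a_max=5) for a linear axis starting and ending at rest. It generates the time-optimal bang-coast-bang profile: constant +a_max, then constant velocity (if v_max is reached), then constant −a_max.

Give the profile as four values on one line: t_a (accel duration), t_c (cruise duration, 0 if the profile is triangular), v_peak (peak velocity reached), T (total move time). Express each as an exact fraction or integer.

v_max²/a_max = 35²/5 = 245
490 ≥ 245 ⇒ cruise phase
t_a = 35/5 = 7; v_peak = 35
d_cruise = 490 − 245 = 245; t_c = 245/35 = 7
T = 2·7 + 7 = 21

t_a=7 t_c=7 v_peak=35 T=21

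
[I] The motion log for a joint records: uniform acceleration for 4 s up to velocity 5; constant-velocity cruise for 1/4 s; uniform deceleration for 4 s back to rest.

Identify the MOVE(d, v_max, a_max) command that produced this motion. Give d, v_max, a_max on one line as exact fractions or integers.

a_max = 5/4
d_a = ½·5·4 = 10; d_c = 5·1/4 = 5/4
d = 2·10 + 5/4 = 85/4
t_c = 1/4 > 0 → v_max = v_peak = 5

d=85/4 v_max=5 a_max=5/4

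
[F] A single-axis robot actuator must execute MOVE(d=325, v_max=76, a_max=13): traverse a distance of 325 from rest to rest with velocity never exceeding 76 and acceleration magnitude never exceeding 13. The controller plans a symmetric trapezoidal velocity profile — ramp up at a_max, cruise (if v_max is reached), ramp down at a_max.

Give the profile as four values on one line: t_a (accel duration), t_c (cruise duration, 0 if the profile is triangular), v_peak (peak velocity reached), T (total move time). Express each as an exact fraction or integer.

vₘ²/aₘ = 76²/13 = 5776/13
325 < 5776/13 → triangular
v_peak = √(325·13) = √4225 = 65
t_a = 65/13 = 5; t_c = 0
T = 2·5 = 10

t_a=5 t_c=0 v_peak=65 T=10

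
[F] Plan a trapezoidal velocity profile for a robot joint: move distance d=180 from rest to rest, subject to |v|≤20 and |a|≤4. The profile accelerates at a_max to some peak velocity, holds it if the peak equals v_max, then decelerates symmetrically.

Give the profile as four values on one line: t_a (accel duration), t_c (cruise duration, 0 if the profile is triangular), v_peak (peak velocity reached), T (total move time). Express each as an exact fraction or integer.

(v_max)²/a_max = 20²/4 = 100
180 ≥ 100 so v_max reached
t_a = 20/4 = 5; v_peak = 20
d_cruise = 180 − 100 = 80; t_c = 80/20 = 4
T = 2·5 + 4 = 14

t_a=5 t_c=4 v_peak=20 T=14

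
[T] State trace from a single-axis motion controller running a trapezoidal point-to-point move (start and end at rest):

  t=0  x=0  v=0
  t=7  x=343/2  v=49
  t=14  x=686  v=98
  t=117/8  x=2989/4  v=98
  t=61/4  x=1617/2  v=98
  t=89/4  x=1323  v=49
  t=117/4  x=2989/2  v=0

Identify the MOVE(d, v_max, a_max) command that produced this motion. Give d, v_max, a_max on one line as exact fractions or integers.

d=2989/2 v_max=98 a_max=7

final state: t=117/4, x=2989/2, v=0 → d = 2989/2
a_max = (49−0)/(7−0) = 7
max v = 98 over t∈[14,61/4] → v_max = 98
check: 98·(14+5/4) = 2989/2 ✓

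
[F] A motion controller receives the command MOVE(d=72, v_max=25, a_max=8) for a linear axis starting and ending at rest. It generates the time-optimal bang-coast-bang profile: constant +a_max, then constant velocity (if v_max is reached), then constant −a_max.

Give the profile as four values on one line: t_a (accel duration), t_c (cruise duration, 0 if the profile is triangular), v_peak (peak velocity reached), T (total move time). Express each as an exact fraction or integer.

t_a=3 t_c=0 v_peak=24 T=6

v_max²/a_max = 25²/8 = 625/8
72 < 625/8 ⇒ no cruise
v_peak = √(72·8) = √576 = 24
t_a = 24/8 = 3; t_c = 0
T = 2·3 = 6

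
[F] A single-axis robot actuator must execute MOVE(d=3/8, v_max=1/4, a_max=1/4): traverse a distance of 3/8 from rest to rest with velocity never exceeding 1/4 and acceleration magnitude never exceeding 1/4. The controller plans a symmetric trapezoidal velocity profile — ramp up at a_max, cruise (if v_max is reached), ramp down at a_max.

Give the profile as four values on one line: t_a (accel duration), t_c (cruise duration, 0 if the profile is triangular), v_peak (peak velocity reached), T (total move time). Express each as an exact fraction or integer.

(v_max)²/a_max = (1/4)²/(1/4) = 1/4
3/8 ≥ 1/4 ⇒ cruise phase
t_a = (1/4)/(1/4) = 1; v_peak = 1/4
d_cruise = 3/8 − 1/4 = 1/8; t_c = (1/8)/(1/4) = 1/2
T = 2·1 + 1/2 = 5/2

t_a=1 t_c=1/2 v_peak=1/4 T=5/2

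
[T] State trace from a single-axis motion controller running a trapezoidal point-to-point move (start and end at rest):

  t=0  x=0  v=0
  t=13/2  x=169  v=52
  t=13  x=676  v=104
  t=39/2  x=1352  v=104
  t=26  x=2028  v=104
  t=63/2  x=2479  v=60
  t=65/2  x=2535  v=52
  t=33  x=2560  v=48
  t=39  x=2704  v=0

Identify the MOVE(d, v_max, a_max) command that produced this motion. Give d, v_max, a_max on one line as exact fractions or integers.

d=2704 v_max=104 a_max=8

final state: t=39, x=2704, v=0 → d = 2704
a_max = (52−0)/(13/2−0) = 8
max v = 104 over t∈[13,26] → v_max = 104
check: 104·(13+13) = 2704 ✓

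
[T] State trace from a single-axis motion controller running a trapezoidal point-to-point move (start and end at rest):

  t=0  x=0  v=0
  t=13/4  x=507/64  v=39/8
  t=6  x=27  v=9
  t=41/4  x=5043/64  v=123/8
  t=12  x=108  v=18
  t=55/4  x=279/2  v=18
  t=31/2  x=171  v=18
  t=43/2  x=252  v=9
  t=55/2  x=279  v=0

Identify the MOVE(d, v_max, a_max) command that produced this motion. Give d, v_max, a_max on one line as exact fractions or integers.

final state: t=55/2, x=279, v=0 → d = 279
a_max = (39/8−0)/(13/4−0) = 3/2
max v = 18 over t∈[12,31/2] → v_max = 18
check: 18·(12+7/2) = 279 ✓

d=279 v_max=18 a_max=3/2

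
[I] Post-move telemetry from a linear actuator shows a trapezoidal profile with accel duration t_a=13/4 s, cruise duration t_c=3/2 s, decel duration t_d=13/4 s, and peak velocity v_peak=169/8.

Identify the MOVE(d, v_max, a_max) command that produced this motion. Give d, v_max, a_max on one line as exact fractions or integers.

d=3211/32 v_max=169/8 a_max=13/2

a_max = (169/8)/(13/4) = 13/2
d_a = ½·169/8·13/4 = 2197/64; d_c = 169/8·3/2 = 507/16
d = 2·2197/64 + 507/16 = 3211/32
t_c = 3/2 > 0 ⇒ limit active, v_max = 169/8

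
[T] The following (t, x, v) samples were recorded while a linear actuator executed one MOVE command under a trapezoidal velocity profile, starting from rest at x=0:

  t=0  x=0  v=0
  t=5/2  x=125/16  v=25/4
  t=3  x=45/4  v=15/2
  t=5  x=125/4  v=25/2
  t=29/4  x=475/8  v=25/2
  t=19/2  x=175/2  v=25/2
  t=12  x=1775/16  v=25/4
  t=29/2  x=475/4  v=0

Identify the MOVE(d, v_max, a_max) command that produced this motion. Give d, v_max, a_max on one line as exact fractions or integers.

final state: t=29/2, x=475/4, v=0 → d = 475/4
a_max = (25/4−0)/(5/2−0) = 5/2
max v = 25/2 over t∈[5,19/2] → v_max = 25/2
check: 25/2·(5+9/2) = 475/4 ✓

d=475/4 v_max=25/2 a_max=5/2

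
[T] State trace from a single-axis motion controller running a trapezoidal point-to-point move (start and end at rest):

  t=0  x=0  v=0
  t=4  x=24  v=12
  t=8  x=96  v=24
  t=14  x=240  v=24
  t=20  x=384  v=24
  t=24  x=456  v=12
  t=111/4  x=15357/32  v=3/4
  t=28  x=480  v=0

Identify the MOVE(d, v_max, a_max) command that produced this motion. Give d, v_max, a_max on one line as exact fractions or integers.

d=480 v_max=24 a_max=3

final state: t=28, x=480, v=0 → d = 480
a_max = (12−0)/(4−0) = 3
max v = 24 over t∈[8,20] → v_max = 24
check: 24·(8+12) = 480 ✓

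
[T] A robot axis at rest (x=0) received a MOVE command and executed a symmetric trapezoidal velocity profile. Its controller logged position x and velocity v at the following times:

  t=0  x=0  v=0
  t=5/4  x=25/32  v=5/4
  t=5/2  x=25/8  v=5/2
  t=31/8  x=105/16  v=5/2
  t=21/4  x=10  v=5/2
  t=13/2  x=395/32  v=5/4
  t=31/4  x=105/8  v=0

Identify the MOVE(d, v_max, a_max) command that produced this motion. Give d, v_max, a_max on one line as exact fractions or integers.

d=105/8 v_max=5/2 a_max=1

final state: t=31/4, x=105/8, v=0 → d = 105/8
a_max = (5/4−0)/(5/4−0) = 1
max v = 5/2 over t∈[5/2,21/4] → v_max = 5/2
check: 5/2·(5/2+11/4) = 105/8 ✓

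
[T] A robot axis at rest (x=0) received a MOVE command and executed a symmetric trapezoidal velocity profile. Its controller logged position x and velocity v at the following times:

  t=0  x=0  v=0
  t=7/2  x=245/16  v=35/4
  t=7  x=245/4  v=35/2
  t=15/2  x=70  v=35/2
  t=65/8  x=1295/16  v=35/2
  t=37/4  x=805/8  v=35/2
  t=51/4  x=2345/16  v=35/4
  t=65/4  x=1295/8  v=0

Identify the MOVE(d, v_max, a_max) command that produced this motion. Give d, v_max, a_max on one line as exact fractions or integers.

d=1295/8 v_max=35/2 a_max=5/2

final state: t=65/4, x=1295/8, v=0 → d = 1295/8
a_max = (35/4−0)/(7/2−0) = 5/2
max v = 35/2 over t∈[7,37/4] → v_max = 35/2
check: 35/2·(7+9/4) = 1295/8 ✓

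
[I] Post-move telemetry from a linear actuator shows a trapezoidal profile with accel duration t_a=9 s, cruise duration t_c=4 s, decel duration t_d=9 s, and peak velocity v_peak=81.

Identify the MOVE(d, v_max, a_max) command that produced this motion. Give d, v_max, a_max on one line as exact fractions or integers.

d=1053 v_max=81 a_max=9

a_max = 81/9 = 9
d_a = ½·81·9 = 729/2; d_c = 81·4 = 324
d = 2·729/2 + 324 = 1053
t_c = 4 > 0 ⇒ limit active, v_max = 81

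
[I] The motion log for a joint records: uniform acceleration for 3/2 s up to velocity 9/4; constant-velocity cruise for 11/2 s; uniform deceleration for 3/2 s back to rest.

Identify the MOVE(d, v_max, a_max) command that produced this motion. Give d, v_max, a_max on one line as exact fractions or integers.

a_max = (9/4)/(3/2) = 3/2
d_a = ½·9/4·3/2 = 27/16; d_c = 9/4·11/2 = 99/8
d = 2·27/16 + 99/8 = 63/4
t_c = 11/2 > 0 → v_max = v_peak = 9/4

d=63/4 v_max=9/4 a_max=3/2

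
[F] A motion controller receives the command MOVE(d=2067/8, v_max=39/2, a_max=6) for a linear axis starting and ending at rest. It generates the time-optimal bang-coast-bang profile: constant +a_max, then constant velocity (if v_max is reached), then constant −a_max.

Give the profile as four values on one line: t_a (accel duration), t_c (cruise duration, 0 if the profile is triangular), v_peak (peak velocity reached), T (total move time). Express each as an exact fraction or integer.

t_a=13/4 t_c=10 v_peak=39/2 T=33/2

v_max²/a_max = (39/2)²/6 = 507/8
2067/8 ≥ 507/8 ⇒ cruise phase
t_a = (39/2)/6 = 13/4; v_peak = 39/2
d_cruise = 2067/8 − 507/8 = 195; t_c = 195/(39/2) = 10
T = 2·13/4 + 10 = 33/2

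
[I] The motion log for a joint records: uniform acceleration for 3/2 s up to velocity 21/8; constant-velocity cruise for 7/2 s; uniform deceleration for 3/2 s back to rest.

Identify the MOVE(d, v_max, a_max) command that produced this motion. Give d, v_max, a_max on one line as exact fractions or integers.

a_max = (21/8)/(3/2) = 7/4
d_a = ½·21/8·3/2 = 63/32; d_c = 21/8·7/2 = 147/16
d = 2·63/32 + 147/16 = 105/8
t_c = 7/2 > 0 so v_max = 21/8

d=105/8 v_max=21/8 a_max=7/4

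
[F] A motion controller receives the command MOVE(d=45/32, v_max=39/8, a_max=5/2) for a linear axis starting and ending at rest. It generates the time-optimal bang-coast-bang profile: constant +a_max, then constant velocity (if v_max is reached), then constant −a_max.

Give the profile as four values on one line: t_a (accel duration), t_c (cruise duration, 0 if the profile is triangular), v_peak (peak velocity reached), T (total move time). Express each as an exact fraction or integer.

t_a=3/4 t_c=0 v_peak=15/8 T=3/2

vₘ²/aₘ = (39/8)²/(5/2) = 1521/160
45/32 < 1521/160 ⇒ no cruise
v_peak = √(45/32·5/2) = √(225/64) = 15/8
t_a = (15/8)/(5/2) = 3/4; t_c = 0
T = 2·3/4 = 3/2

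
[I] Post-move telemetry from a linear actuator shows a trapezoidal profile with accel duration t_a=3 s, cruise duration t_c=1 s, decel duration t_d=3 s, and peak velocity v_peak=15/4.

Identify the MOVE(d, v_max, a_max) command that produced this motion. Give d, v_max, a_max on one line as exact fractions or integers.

a_max = (15/4)/3 = 5/4
d_a = ½·15/4·3 = 45/8; d_c = 15/4·1 = 15/4
d = 2·45/8 + 15/4 = 15
t_c = 1 > 0 ⇒ limit active, v_max = 15/4

d=15 v_max=15/4 a_max=5/4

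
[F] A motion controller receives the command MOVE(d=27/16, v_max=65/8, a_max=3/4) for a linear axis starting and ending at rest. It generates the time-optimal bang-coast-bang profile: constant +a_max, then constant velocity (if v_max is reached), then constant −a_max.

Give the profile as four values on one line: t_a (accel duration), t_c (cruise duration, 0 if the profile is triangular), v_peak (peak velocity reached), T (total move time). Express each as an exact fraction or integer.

vₘ²/aₘ = (65/8)²/(3/4) = 4225/48
27/16 < 4225/48 → triangular
v_peak = √(27/16·3/4) = √(81/64) = 9/8
t_a = (9/8)/(3/4) = 3/2; t_c = 0
T = 2·3/2 = 3

t_a=3/2 t_c=0 v_peak=9/8 T=3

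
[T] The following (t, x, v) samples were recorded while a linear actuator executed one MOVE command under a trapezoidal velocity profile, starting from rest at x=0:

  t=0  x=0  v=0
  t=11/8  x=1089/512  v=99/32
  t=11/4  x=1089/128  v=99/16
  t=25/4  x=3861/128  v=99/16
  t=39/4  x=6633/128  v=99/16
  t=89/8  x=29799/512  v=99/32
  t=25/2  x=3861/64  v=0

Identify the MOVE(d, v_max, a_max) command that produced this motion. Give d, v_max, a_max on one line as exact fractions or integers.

d=3861/64 v_max=99/16 a_max=9/4

final state: t=25/2, x=3861/64, v=0 → d = 3861/64
a_max = (99/32−0)/(11/8−0) = 9/4
max v = 99/16 over t∈[11/4,39/4] → v_max = 99/16
check: 99/16·(11/4+7) = 3861/64 ✓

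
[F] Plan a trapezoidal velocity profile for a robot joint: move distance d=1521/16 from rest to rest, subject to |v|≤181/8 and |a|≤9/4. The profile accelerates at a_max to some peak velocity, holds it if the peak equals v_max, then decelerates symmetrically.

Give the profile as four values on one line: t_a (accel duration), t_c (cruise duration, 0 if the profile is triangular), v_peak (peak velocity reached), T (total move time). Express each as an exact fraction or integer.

v_max²/a_max = (181/8)²/(9/4) = 32761/144
1521/16 < 32761/144 ⇒ no cruise
v_peak = √(1521/16·9/4) = √(13689/64) = 117/8
t_a = (117/8)/(9/4) = 13/2; t_c = 0
T = 2·13/2 = 13

t_a=13/2 t_c=0 v_peak=117/8 T=13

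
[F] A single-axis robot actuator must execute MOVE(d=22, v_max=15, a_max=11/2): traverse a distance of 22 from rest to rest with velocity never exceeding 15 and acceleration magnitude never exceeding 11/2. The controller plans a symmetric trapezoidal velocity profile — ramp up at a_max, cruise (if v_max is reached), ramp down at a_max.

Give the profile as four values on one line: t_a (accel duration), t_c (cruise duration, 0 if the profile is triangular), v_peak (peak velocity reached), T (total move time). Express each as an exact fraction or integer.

t_a=2 t_c=0 v_peak=11 T=4

(v_max)²/a_max = 15²/(11/2) = 450/11
22 < 450/11 ⇒ no cruise
v_peak = √(22·11/2) = √121 = 11
t_a = 11/(11/2) = 2; t_c = 0
T = 2·2 = 4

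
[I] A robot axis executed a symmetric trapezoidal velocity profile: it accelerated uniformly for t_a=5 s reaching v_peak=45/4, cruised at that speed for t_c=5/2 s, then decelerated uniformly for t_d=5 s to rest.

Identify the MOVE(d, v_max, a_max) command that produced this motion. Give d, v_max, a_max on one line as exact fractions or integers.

a_max = (45/4)/5 = 9/4
d_a = ½·45/4·5 = 225/8; d_c = 45/4·5/2 = 225/8
d = 2·225/8 + 225/8 = 675/8
t_c = 5/2 > 0 → v_max = v_peak = 45/4

d=675/8 v_max=45/4 a_max=9/4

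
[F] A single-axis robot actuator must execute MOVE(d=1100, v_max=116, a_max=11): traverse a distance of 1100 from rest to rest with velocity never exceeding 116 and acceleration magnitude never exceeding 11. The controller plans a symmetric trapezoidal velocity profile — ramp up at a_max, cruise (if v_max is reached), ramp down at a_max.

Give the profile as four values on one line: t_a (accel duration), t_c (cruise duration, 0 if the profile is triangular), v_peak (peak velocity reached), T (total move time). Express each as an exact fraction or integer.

vₘ²/aₘ = 116²/11 = 13456/11
1100 < 13456/11 ⇒ no cruise
v_peak = √(1100·11) = √12100 = 110
t_a = 110/11 = 10; t_c = 0
T = 2·10 = 20

t_a=10 t_c=0 v_peak=110 T=20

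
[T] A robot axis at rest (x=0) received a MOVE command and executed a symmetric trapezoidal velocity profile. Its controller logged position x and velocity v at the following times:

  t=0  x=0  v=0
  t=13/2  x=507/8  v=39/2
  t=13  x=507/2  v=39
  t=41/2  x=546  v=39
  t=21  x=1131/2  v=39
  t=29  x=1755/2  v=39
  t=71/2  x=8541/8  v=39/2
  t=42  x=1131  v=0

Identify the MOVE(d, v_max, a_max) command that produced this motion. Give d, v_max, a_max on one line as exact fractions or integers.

final state: t=42, x=1131, v=0 → d = 1131
a_max = (39/2−0)/(13/2−0) = 3
max v = 39 over t∈[13,29] → v_max = 39
check: 39·(13+16) = 1131 ✓

d=1131 v_max=39 a_max=3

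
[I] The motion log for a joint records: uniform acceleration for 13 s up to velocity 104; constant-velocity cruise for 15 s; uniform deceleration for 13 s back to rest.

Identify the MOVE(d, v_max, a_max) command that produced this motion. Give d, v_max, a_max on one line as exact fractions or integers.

d=2912 v_max=104 a_max=8

a_max = 104/13 = 8
d_a = ½·104·13 = 676; d_c = 104·15 = 1560
d = 2·676 + 1560 = 2912
t_c = 15 > 0 → v_max = v_peak = 104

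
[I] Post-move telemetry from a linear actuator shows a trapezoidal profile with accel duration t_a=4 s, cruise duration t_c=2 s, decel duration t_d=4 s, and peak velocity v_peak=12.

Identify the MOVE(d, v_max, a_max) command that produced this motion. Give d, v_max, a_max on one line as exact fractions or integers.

d=72 v_max=12 a_max=3

a_max = 12/4 = 3
d_a = ½·12·4 = 24; d_c = 12·2 = 24
d = 2·24 + 24 = 72
t_c = 2 > 0 ⇒ limit active, v_max = 12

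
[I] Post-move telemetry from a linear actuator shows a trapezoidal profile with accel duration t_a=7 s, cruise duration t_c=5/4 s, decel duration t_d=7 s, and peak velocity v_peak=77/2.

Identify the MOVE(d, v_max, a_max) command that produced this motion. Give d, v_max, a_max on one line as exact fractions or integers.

d=2541/8 v_max=77/2 a_max=11/2

a_max = (77/2)/7 = 11/2
d_a = ½·77/2·7 = 539/4; d_c = 77/2·5/4 = 385/8
d = 2·539/4 + 385/8 = 2541/8
t_c = 5/4 > 0 so v_max = 77/2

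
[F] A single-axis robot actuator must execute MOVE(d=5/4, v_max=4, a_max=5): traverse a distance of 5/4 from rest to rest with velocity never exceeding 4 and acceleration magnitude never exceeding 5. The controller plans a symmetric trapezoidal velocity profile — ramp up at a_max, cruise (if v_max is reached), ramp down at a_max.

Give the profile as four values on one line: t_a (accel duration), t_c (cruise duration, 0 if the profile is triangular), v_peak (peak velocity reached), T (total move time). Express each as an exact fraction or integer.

t_a=1/2 t_c=0 v_peak=5/2 T=1

vₘ²/aₘ = 4²/5 = 16/5
5/4 < 16/5 so t_c = 0
v_peak = √(5/4·5) = √(25/4) = 5/2
t_a = (5/2)/5 = 1/2; t_c = 0
T = 2·1/2 = 1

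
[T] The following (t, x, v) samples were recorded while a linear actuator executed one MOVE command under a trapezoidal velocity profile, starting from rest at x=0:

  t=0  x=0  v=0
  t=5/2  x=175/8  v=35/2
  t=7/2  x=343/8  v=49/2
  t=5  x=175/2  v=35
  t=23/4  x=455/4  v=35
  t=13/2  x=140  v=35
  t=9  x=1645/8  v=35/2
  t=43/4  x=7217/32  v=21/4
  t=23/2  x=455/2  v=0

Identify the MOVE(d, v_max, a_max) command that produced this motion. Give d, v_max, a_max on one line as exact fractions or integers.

d=455/2 v_max=35 a_max=7

final state: t=23/2, x=455/2, v=0 → d = 455/2
a_max = (35/2−0)/(5/2−0) = 7
max v = 35 over t∈[5,13/2] → v_max = 35
check: 35·(5+3/2) = 455/2 ✓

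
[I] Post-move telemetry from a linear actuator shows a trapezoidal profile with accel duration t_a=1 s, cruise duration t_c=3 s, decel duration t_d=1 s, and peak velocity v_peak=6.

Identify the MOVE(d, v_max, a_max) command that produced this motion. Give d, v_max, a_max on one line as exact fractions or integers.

a_max = 6/1 = 6
d_a = ½·6·1 = 3; d_c = 6·3 = 18
d = 2·3 + 18 = 24
t_c = 3 > 0 ⇒ limit active, v_max = 6

d=24 v_max=6 a_max=6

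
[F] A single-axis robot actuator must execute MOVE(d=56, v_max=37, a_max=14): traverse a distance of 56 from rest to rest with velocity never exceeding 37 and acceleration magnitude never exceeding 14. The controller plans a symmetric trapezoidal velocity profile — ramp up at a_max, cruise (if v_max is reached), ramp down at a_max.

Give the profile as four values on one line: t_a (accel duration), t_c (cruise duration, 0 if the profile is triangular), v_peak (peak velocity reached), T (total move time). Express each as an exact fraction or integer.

t_a=2 t_c=0 v_peak=28 T=4

(v_max)²/a_max = 37²/14 = 1369/14
56 < 1369/14 ⇒ no cruise
v_peak = √(56·14) = √784 = 28
t_a = 28/14 = 2; t_c = 0
T = 2·2 = 4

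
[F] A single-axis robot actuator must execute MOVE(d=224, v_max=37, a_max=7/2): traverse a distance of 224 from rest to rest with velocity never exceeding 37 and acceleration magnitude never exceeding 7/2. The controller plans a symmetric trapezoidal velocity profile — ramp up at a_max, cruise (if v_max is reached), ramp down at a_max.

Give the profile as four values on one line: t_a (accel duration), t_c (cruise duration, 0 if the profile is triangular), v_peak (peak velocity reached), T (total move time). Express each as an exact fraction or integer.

vₘ²/aₘ = 37²/(7/2) = 2738/7
224 < 2738/7 so t_c = 0
v_peak = √(224·7/2) = √784 = 28
t_a = 28/(7/2) = 8; t_c = 0
T = 2·8 = 16

t_a=8 t_c=0 v_peak=28 T=16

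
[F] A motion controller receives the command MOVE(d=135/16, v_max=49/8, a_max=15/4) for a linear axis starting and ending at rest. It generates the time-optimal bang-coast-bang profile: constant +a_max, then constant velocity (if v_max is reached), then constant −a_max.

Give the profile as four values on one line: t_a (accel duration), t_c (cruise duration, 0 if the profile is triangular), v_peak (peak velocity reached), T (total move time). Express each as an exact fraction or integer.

t_a=3/2 t_c=0 v_peak=45/8 T=3

(v_max)²/a_max = (49/8)²/(15/4) = 2401/240
135/16 < 2401/240 so t_c = 0
v_peak = √(135/16·15/4) = √(2025/64) = 45/8
t_a = (45/8)/(15/4) = 3/2; t_c = 0
T = 2·3/2 = 3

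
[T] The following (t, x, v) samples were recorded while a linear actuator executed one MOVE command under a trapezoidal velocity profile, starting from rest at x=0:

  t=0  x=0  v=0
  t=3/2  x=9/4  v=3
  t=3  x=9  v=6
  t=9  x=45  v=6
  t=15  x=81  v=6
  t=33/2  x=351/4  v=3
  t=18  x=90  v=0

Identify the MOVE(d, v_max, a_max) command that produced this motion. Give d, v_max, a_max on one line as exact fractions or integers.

final state: t=18, x=90, v=0 → d = 90
a_max = (3−0)/(3/2−0) = 2
max v = 6 over t∈[3,15] → v_max = 6
check: 6·(3+12) = 90 ✓

d=90 v_max=6 a_max=2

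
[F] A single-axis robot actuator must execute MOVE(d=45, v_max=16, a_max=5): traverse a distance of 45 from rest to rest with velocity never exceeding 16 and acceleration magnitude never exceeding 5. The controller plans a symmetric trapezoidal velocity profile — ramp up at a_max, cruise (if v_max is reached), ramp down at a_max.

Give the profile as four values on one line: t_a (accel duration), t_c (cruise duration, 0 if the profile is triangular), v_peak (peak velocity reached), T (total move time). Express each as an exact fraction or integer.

v_max²/a_max = 16²/5 = 256/5
45 < 256/5 → triangular
v_peak = √(45·5) = √225 = 15
t_a = 15/5 = 3; t_c = 0
T = 2·3 = 6

t_a=3 t_c=0 v_peak=15 T=6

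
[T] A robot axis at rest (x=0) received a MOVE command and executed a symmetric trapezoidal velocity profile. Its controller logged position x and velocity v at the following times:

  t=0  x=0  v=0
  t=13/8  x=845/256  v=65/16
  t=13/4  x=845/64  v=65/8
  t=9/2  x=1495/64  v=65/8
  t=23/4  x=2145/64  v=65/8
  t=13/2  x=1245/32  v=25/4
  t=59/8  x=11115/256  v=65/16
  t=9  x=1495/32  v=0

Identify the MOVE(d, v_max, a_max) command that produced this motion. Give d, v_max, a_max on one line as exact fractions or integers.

final state: t=9, x=1495/32, v=0 → d = 1495/32
a_max = (65/16−0)/(13/8−0) = 5/2
max v = 65/8 over t∈[13/4,23/4] → v_max = 65/8
check: 65/8·(13/4+5/2) = 1495/32 ✓

d=1495/32 v_max=65/8 a_max=5/2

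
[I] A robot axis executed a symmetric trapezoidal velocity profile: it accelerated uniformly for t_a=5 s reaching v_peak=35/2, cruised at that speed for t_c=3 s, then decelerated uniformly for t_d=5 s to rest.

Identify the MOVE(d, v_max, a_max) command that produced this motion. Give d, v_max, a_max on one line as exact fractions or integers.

d=140 v_max=35/2 a_max=7/2

a_max = (35/2)/5 = 7/2
d_a = ½·35/2·5 = 175/4; d_c = 35/2·3 = 105/2
d = 2·175/4 + 105/2 = 140
t_c = 3 > 0 → v_max = v_peak = 35/2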